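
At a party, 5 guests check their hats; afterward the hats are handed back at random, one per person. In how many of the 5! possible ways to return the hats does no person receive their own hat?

44

Recurrence: !5 = 4·(!4 + !3).
!5 = 4·(9 + 2) = 4·11 = 44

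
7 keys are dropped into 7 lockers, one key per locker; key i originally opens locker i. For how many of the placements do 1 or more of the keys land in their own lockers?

3186

# with exactly i fixed is C(7,i)·!(7-i); sum over i=1..7:
  i=1: C(7,1)·!6 = 7·265 = 1855
  i=2: C(7,2)·!5 = 21·44 = 924
  i=3: C(7,3)·!4 = 35·9 = 315
  i=4: C(7,4)·!3 = 35·2 = 70
  i=5: C(7,5)·!2 = 21·1 = 21
  i=6: C(7,6)·!1 = 7·0 = 0
  i=7: C(7,7)·!0 = 1·1 = 1
Total = 3186.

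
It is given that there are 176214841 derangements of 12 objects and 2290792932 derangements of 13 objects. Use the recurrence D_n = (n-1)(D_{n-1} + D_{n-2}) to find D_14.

32071101049

D_14 = (14-1)·(D_13 + D_12) = 13·(2290792932 + 176214841) = 13·2467007773 = 32071101049.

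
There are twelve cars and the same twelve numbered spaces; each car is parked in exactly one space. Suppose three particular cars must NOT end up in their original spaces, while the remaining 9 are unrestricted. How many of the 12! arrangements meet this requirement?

Inclusion-exclusion on the 3 forbidden self-matches:
Σ_{j=0}^{3} (-1)^j C(3,j)(12-j)!
= C(3,0)·12! - C(3,1)·11! + C(3,2)·10! - C(3,3)·9!
= 479001600 - 119750400 + 10886400 - 362880
= 369774720

369774720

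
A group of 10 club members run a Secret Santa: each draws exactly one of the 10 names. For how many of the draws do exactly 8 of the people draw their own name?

45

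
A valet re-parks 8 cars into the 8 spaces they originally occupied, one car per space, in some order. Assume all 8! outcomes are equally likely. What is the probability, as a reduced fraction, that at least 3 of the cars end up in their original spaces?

647/8064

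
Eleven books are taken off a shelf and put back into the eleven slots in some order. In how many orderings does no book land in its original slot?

14684570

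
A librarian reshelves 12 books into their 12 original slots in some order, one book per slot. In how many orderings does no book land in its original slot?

!12 is the nearest integer to 12!/e.
12! = 479001600, and 479001600/e ≈ 176214840.93, so !12 = 176214841.

176214841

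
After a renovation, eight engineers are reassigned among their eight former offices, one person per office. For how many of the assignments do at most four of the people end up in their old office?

Sum C(8,i)·!(8-i) for i = 0..4:
  i=0: C(8,0)·!8 = 1·14833 = 14833
  i=1: C(8,1)·!7 = 8·1854 = 14832
  i=2: C(8,2)·!6 = 28·265 = 7420
  i=3: C(8,3)·!5 = 56·44 = 2464
  i=4: C(8,4)·!4 = 70·9 = 630
Total = 40179.

40179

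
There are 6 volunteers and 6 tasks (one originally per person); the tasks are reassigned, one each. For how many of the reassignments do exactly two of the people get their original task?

Choose which 2 of the 6 are fixed: C(6,2) = 15.
The remaining 4 must be deranged: !4 = 9.
Total: 15 × 9 = 135.

135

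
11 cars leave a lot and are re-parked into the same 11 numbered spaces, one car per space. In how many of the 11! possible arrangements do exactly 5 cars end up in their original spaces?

Pick the 5 fixed positions: C(11,5) = 462 ways.
The remaining 6 must be deranged: !6 = 265.
Total: 462 × 265 = 122430.

122430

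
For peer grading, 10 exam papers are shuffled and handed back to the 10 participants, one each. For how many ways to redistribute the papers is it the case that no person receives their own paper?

1334961

The number of derangements of 10 is !10 = Σ_{k=0}^{10} (-1)^k·10!/k!
= 10! - 10!/1! + 10!/2! - 10!/3! + 10!/4! - 10!/5! + 10!/6! - 10!/7! + 10!/8! - 10!/9! + 10!/10!
= 3628800 - 3628800 + 1814400 - 604800 + 151200 - 30240 + 5040 - 720 + 90 - 10 + 1
= 1334961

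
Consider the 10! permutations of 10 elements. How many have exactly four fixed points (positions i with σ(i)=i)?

55650

Pick the 4 fixed positions: C(10,4) = 210 ways.
The other 6 form a derangement: !6 = 265.
Total: 210 × 265 = 55650.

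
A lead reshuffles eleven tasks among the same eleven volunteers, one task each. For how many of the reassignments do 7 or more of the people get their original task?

3356

# with exactly i fixed is C(11,i)·!(11-i); sum over i=7..11:
  i=7: C(11,7)·!4 = 330·9 = 2970
  i=8: C(11,8)·!3 = 165·2 = 330
  i=9: C(11,9)·!2 = 55·1 = 55
  i=10: C(11,10)·!1 = 11·0 = 0
  i=11: C(11,11)·!0 = 1·1 = 1
Total = 3356.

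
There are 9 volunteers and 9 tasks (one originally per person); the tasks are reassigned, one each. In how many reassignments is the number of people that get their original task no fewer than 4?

6883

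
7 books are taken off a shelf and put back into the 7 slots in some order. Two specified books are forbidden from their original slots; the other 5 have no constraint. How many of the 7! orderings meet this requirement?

Inclusion-exclusion on the 2 forbidden self-matches:
Σ_{j=0}^{2} (-1)^j C(2,j)(7-j)!
= C(2,0)·7! - C(2,1)·6! + C(2,2)·5!
= 5040 - 1440 + 120
= 3720

3720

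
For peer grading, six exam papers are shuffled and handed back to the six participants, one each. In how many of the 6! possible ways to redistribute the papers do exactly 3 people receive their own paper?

40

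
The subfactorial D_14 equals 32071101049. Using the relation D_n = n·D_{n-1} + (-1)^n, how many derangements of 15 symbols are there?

481066515734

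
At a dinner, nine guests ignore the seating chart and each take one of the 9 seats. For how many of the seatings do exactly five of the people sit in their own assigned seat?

1134

Pick the 5 fixed positions: C(9,5) = 126 ways.
The other 4 form a derangement: !4 = 9.
Total: 126 × 9 = 1134.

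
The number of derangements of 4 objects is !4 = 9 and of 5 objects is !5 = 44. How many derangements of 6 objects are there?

265

!6 = (6-1)·(!5 + !4) = 5·(44 + 9) = 5·53 = 265.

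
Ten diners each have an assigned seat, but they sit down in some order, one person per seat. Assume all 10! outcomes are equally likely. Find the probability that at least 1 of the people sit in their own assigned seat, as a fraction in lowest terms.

28319/44800

Favorable outcomes: Σ_{i≥1} C(10,i)·!(10-i) = 10·133496 + 45·14833 + 120·1854 + 210·265 + 252·44 + 210·9 + 120·2 + 45·1 + 10·0 + 1·1 = 2293839.
Total outcomes: 10! = 3628800.
Probability = 2293839/3628800 = 28319/44800.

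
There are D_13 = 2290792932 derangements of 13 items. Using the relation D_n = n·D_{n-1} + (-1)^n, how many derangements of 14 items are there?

32071101049

D_14 = 14·2290792932 + 1 = 32071101049.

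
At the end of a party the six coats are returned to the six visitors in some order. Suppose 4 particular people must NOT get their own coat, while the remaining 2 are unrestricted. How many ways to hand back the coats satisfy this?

Inclusion-exclusion on the 4 forbidden self-matches:
Σ_{j=0}^{4} (-1)^j C(4,j)(6-j)!
= C(4,0)·6! - C(4,1)·5! + C(4,2)·4! - C(4,3)·3! + C(4,4)·2!
= 720 - 480 + 144 - 24 + 2
= 362

362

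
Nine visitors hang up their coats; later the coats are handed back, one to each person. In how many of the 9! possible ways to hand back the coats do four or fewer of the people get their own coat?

# with exactly i fixed is C(9,i)·!(9-i); sum over i=0..4:
  i=0: C(9,0)·!9 = 1·133496 = 133496
  i=1: C(9,1)·!8 = 9·14833 = 133497
  i=2: C(9,2)·!7 = 36·1854 = 66744
  i=3: C(9,3)·!6 = 84·265 = 22260
  i=4: C(9,4)·!5 = 126·44 = 5544
Total = 361541.

361541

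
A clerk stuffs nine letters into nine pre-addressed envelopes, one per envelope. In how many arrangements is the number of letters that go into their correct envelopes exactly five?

Choose which 5 of the 9 are fixed: C(9,5) = 126.
The remaining 4 must be deranged: !4 = 9.
Total: 126 × 9 = 1134.

1134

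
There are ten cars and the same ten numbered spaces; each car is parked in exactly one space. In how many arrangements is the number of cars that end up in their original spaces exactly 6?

1890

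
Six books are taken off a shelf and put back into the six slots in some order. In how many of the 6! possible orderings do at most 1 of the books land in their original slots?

529

# with exactly i fixed is C(6,i)·!(6-i); sum over i=0..1:
  i=0: C(6,0)·!6 = 1·265 = 265
  i=1: C(6,1)·!5 = 6·44 = 264
Total = 529.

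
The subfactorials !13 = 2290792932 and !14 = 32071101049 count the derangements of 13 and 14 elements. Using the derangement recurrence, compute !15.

!15 = (15-1)·(!14 + !13) = 14·(32071101049 + 2290792932) = 14·34361893981 = 481066515734.

481066515734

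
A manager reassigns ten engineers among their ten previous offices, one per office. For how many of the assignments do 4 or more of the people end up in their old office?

Sum C(10,i)·!(10-i) for i = 4..10:
  i=4: C(10,4)·!6 = 210·265 = 55650
  i=5: C(10,5)·!5 = 252·44 = 11088
  i=6: C(10,6)·!4 = 210·9 = 1890
  i=7: C(10,7)·!3 = 120·2 = 240
  i=8: C(10,8)·!2 = 45·1 = 45
  i=9: C(10,9)·!1 = 10·0 = 0
  i=10: C(10,10)·!0 = 1·1 = 1
Total = 68914.

68914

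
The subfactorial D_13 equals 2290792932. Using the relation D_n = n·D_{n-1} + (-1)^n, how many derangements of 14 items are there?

32071101049

D_14 = 14·2290792932 + 1 = 32071101049.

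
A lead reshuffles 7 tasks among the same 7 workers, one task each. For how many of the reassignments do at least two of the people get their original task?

# with exactly i fixed is C(7,i)·!(7-i); sum over i=2..7:
  i=2: C(7,2)·!5 = 21·44 = 924
  i=3: C(7,3)·!4 = 35·9 = 315
  i=4: C(7,4)·!3 = 35·2 = 70
  i=5: C(7,5)·!2 = 21·1 = 21
  i=6: C(7,6)·!1 = 7·0 = 0
  i=7: C(7,7)·!0 = 1·1 = 1
Total = 1331.

1331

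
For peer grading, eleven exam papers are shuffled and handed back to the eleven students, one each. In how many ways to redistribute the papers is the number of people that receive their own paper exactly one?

Pick the single fixed position: C(11,1) = 11 ways.
The remaining 10 must be deranged: !10 = 1334961.
Total: 11 × 1334961 = 14684571.

14684571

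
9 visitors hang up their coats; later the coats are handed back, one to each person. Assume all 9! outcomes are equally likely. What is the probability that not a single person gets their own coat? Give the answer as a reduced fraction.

16687/45360

Favorable outcomes: !9 = 133496.
Total outcomes: 9! = 362880.
Probability = 133496/362880 = 16687/45360.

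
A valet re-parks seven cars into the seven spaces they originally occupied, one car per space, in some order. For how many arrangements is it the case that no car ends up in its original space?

1854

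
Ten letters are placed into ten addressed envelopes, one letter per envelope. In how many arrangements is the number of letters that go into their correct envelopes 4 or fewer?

Sum C(10,i)·!(10-i) for i = 0..4:
  i=0: C(10,0)·!10 = 1·1334961 = 1334961
  i=1: C(10,1)·!9 = 10·133496 = 1334960
  i=2: C(10,2)·!8 = 45·14833 = 667485
  i=3: C(10,3)·!7 = 120·1854 = 222480
  i=4: C(10,4)·!6 = 210·265 = 55650
Total = 3615536.

3615536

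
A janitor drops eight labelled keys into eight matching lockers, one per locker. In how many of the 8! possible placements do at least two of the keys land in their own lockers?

# with exactly i fixed is C(8,i)·!(8-i); sum over i=2..8:
  i=2: C(8,2)·!6 = 28·265 = 7420
  i=3: C(8,3)·!5 = 56·44 = 2464
  i=4: C(8,4)·!4 = 70·9 = 630
  i=5: C(8,5)·!3 = 56·2 = 112
  i=6: C(8,6)·!2 = 28·1 = 28
  i=7: C(8,7)·!1 = 8·0 = 0
  i=8: C(8,8)·!0 = 1·1 = 1
Total = 10655.

10655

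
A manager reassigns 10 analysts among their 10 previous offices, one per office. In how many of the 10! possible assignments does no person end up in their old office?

1334961

Use !n = n·!(n-1) + (-1)^n.
!10 = 10·133496 + 1 = 1334961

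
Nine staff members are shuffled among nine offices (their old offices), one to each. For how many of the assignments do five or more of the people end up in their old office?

# with exactly i fixed is C(9,i)·!(9-i); sum over i=5..9:
  i=5: C(9,5)·!4 = 126·9 = 1134
  i=6: C(9,6)·!3 = 84·2 = 168
  i=7: C(9,7)·!2 = 36·1 = 36
  i=8: C(9,8)·!1 = 9·0 = 0
  i=9: C(9,9)·!0 = 1·1 = 1
Total = 1339.

1339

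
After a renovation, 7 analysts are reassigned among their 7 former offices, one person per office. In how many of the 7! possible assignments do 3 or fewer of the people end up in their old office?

4948

Sum C(7,i)·!(7-i) for i = 0..3:
  i=0: C(7,0)·!7 = 1·1854 = 1854
  i=1: C(7,1)·!6 = 7·265 = 1855
  i=2: C(7,2)·!5 = 21·44 = 924
  i=3: C(7,3)·!4 = 35·9 = 315
Total = 4948.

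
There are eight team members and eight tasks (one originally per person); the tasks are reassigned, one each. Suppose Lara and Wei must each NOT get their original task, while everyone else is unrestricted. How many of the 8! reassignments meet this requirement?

Let A_j be the event that the j-th constrained one is fixed. By inclusion-exclusion over the 2 events:
Σ_{j=0}^{2} (-1)^j C(2,j)(8-j)!
= C(2,0)·8! - C(2,1)·7! + C(2,2)·6!
= 40320 - 10080 + 720
= 30960

30960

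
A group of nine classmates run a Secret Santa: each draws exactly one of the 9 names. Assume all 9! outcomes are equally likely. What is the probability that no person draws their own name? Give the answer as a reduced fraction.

Favorable outcomes: !9 = 133496.
Total outcomes: 9! = 362880.
Probability = 133496/362880 = 16687/45360.

16687/45360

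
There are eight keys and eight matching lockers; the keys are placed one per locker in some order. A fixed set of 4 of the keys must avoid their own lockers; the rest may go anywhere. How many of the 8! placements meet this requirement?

24024

Inclusion-exclusion on the 4 forbidden self-matches:
Σ_{j=0}^{4} (-1)^j C(4,j)(8-j)!
= C(4,0)·8! - C(4,1)·7! + C(4,2)·6! - C(4,3)·5! + C(4,4)·4!
= 40320 - 20160 + 4320 - 480 + 24
= 24024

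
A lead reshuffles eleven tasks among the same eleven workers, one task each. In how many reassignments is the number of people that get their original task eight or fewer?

Sum C(11,i)·!(11-i) for i = 0..8:
  i=0: C(11,0)·!11 = 1·14684570 = 14684570
  i=1: C(11,1)·!10 = 11·1334961 = 14684571
  i=2: C(11,2)·!9 = 55·133496 = 7342280
  i=3: C(11,3)·!8 = 165·14833 = 2447445
  i=4: C(11,4)·!7 = 330·1854 = 611820
  i=5: C(11,5)·!6 = 462·265 = 122430
  i=6: C(11,6)·!5 = 462·44 = 20328
  i=7: C(11,7)·!4 = 330·9 = 2970
  i=8: C(11,8)·!3 = 165·2 = 330
Total = 39916744.

39916744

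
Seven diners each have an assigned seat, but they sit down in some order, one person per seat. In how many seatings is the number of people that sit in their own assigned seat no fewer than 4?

92

Sum C(7,i)·!(7-i) for i = 4..7:
  i=4: C(7,4)·!3 = 35·2 = 70
  i=5: C(7,5)·!2 = 21·1 = 21
  i=6: C(7,6)·!1 = 7·0 = 0
  i=7: C(7,7)·!0 = 1·1 = 1
Total = 92.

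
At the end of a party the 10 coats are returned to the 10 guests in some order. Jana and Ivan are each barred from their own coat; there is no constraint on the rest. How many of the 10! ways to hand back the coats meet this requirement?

2943360

Inclusion-exclusion on the 2 forbidden self-matches:
Σ_{j=0}^{2} (-1)^j C(2,j)(10-j)!
= C(2,0)·10! - C(2,1)·9! + C(2,2)·8!
= 3628800 - 725760 + 40320
= 2943360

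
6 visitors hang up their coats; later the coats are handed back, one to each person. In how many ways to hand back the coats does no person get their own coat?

Recurrence: !6 = 5·(!5 + !4).
!6 = 5·(44 + 9) = 5·53 = 265

265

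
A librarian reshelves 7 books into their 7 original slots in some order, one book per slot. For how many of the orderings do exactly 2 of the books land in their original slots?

924

Pick the 2 fixed positions: C(7,2) = 21 ways.
The remaining 5 must be deranged: !5 = 44.
Total: 21 × 44 = 924.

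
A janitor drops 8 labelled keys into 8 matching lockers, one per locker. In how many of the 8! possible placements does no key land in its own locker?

14833

By inclusion-exclusion, !8 = Σ (-1)^k · 8!/k! for k=0..8
= 8! - 8!/1! + 8!/2! - 8!/3! + 8!/4! - 8!/5! + 8!/6! - 8!/7! + 8!/8!
= 40320 - 40320 + 20160 - 6720 + 1680 - 336 + 56 - 8 + 1
= 14833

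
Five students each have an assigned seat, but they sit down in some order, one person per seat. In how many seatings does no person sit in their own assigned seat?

!5 is the nearest integer to 5!/e.
5! = 120, and 120/e ≈ 44.15, so !5 = 44.

44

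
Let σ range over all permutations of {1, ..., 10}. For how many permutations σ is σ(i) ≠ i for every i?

By inclusion-exclusion, !10 = Σ (-1)^k · 10!/k! for k=0..10
= 10! - 10!/1! + 10!/2! - 10!/3! + 10!/4! - 10!/5! + 10!/6! - 10!/7! + 10!/8! - 10!/9! + 10!/10!
= 3628800 - 3628800 + 1814400 - 604800 + 151200 - 30240 + 5040 - 720 + 90 - 10 + 1
= 1334961

1334961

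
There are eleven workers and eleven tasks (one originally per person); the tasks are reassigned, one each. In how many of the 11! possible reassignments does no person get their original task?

14684570

By inclusion-exclusion, !11 = Σ (-1)^k · 11!/k! for k=0..11
= 11! - 11!/1! + 11!/2! - 11!/3! + 11!/4! - 11!/5! + 11!/6! - 11!/7! + 11!/8! - 11!/9! + 11!/10! - 11!/11!
= 39916800 - 39916800 + 19958400 - 6652800 + 1663200 - 332640 + 55440 - 7920 + 990 - 110 + 11 - 1
= 14684570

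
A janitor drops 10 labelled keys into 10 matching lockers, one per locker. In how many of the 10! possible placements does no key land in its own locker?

1334961

Recurrence: !10 = 10·!9 + (-1)^10.
!10 = 10·133496 + 1 = 1334961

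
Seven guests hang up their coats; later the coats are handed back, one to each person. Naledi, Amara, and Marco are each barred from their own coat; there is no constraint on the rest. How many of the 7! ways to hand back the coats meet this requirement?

3216

Let A_j be the event that the j-th constrained one is fixed. By inclusion-exclusion over the 3 events:
Σ_{j=0}^{3} (-1)^j C(3,j)(7-j)!
= C(3,0)·7! - C(3,1)·6! + C(3,2)·5! - C(3,3)·4!
= 5040 - 2160 + 360 - 24
= 3216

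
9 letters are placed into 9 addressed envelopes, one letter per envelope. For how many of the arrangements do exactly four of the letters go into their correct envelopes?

Pick the 4 fixed positions: C(9,4) = 126 ways.
The other 5 form a derangement: !5 = 44.
Total: 126 × 44 = 5544.

5544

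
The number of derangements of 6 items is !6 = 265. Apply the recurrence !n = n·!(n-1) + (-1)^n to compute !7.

!7 = 7·265 - 1 = 1854.

1854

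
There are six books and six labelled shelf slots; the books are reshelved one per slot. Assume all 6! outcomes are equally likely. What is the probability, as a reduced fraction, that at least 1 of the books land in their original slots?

Favorable outcomes: Σ_{i≥1} C(6,i)·!(6-i) = 6·44 + 15·9 + 20·2 + 15·1 + 6·0 + 1·1 = 455.
Total outcomes: 6! = 720.
Probability = 455/720 = 91/144.

91/144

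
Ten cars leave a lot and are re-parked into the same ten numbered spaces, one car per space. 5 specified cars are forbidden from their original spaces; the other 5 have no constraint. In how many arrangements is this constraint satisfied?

Let A_j be the event that the j-th constrained one is fixed. By inclusion-exclusion over the 5 events:
Σ_{j=0}^{5} (-1)^j C(5,j)(10-j)!
= C(5,0)·10! - C(5,1)·9! + C(5,2)·8! - C(5,3)·7! + C(5,4)·6! - C(5,5)·5!
= 3628800 - 1814400 + 403200 - 50400 + 3600 - 120
= 2170680

2170680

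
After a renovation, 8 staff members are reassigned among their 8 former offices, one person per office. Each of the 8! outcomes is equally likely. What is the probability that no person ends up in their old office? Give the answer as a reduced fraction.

2119/5760

Favorable outcomes: !8 = 14833.
Total outcomes: 8! = 40320.
Probability = 14833/40320 = 2119/5760.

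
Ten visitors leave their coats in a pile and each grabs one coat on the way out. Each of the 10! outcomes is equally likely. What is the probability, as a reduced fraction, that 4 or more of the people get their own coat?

34457/1814400

Favorable outcomes: Σ_{i≥4} C(10,i)·!(10-i) = 210·265 + 252·44 + 210·9 + 120·2 + 45·1 + 10·0 + 1·1 = 68914.
Total outcomes: 10! = 3628800.
Probability = 68914/3628800 = 34457/1814400.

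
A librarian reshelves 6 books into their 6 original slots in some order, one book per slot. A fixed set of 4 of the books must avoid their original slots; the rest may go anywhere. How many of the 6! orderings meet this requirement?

Let A_j be the event that the j-th constrained one is fixed. By inclusion-exclusion over the 4 events:
Σ_{j=0}^{4} (-1)^j C(4,j)(6-j)!
= C(4,0)·6! - C(4,1)·5! + C(4,2)·4! - C(4,3)·3! + C(4,4)·2!
= 720 - 480 + 144 - 24 + 2
= 362

362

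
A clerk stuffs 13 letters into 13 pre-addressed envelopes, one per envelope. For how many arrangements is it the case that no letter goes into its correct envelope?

2290792932

The subfactorial !13 = [13!/e] (nearest integer).
13! = 6227020800, and 6227020800/e ≈ 2290792932.07, so !13 = 2290792932.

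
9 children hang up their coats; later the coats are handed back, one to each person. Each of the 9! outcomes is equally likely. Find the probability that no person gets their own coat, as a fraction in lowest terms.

Favorable outcomes: !9 = 133496.
Total outcomes: 9! = 362880.
Probability = 133496/362880 = 16687/45360.

16687/45360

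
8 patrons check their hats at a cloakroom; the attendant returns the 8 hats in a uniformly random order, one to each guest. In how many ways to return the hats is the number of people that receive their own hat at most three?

39549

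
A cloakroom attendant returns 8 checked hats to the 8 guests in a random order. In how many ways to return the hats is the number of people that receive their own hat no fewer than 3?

3235

Sum C(8,i)·!(8-i) for i = 3..8:
  i=3: C(8,3)·!5 = 56·44 = 2464
  i=4: C(8,4)·!4 = 70·9 = 630
  i=5: C(8,5)·!3 = 56·2 = 112
  i=6: C(8,6)·!2 = 28·1 = 28
  i=7: C(8,7)·!1 = 8·0 = 0
  i=8: C(8,8)·!0 = 1·1 = 1
Total = 3235.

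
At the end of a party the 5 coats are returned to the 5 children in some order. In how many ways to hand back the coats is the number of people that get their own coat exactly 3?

10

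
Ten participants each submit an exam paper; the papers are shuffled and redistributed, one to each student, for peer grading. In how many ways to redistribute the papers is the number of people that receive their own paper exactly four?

55650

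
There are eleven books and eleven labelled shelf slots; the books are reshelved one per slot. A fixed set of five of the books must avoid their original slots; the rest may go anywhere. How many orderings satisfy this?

25022880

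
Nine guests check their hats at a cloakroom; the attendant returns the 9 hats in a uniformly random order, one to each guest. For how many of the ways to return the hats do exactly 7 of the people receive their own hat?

36

Choose which 7 of the 9 are fixed: C(9,7) = 36.
The other 2 form a derangement: !2 = 1.
Total: 36 × 1 = 36.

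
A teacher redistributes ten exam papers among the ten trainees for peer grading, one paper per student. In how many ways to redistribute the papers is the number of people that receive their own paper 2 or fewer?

3337406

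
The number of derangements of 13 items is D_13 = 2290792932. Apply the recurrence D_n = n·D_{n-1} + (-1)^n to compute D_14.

32071101049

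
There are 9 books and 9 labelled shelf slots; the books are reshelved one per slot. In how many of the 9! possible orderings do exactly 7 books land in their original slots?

36

Pick the 7 fixed positions: C(9,7) = 36 ways.
The other 2 form a derangement: !2 = 1.
Total: 36 × 1 = 36.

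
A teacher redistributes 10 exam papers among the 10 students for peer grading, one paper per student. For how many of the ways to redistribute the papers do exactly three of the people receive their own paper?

Choose which 3 of the 10 are fixed: C(10,3) = 120.
The other 7 form a derangement: !7 = 1854.
Total: 120 × 1854 = 222480.

222480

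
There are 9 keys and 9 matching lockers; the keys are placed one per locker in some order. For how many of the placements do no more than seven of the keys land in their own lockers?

Sum C(9,i)·!(9-i) for i = 0..7:
  i=0: C(9,0)·!9 = 1·133496 = 133496
  i=1: C(9,1)·!8 = 9·14833 = 133497
  i=2: C(9,2)·!7 = 36·1854 = 66744
  i=3: C(9,3)·!6 = 84·265 = 22260
  i=4: C(9,4)·!5 = 126·44 = 5544
  i=5: C(9,5)·!4 = 126·9 = 1134
  i=6: C(9,6)·!3 = 84·2 = 168
  i=7: C(9,7)·!2 = 36·1 = 36
Total = 362879.

362879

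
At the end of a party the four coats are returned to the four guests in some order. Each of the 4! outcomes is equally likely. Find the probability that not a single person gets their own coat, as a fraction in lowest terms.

3/8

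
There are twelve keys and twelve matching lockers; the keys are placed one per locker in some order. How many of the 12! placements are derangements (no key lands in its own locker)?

176214841

!12 is the nearest integer to 12!/e.
12! = 479001600, and 479001600/e ≈ 176214840.93, so !12 = 176214841.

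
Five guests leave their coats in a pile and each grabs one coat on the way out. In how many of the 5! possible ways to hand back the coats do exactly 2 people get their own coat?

Choose which 2 of the 5 are fixed: C(5,2) = 10.
The remaining 3 must be deranged: !3 = 2.
Total: 10 × 2 = 20.

20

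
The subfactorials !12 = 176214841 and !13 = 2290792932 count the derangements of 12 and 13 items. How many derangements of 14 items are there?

!14 = (14-1)·(!13 + !12) = 13·(2290792932 + 176214841) = 13·2467007773 = 32071101049.

32071101049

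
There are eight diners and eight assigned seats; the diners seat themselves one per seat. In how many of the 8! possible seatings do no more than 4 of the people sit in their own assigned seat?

40179

Sum C(8,i)·!(8-i) for i = 0..4:
  i=0: C(8,0)·!8 = 1·14833 = 14833
  i=1: C(8,1)·!7 = 8·1854 = 14832
  i=2: C(8,2)·!6 = 28·265 = 7420
  i=3: C(8,3)·!5 = 56·44 = 2464
  i=4: C(8,4)·!4 = 70·9 = 630
Total = 40179.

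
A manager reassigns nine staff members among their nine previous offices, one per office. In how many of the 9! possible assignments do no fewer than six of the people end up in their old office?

Sum C(9,i)·!(9-i) for i = 6..9:
  i=6: C(9,6)·!3 = 84·2 = 168
  i=7: C(9,7)·!2 = 36·1 = 36
  i=8: C(9,8)·!1 = 9·0 = 0
  i=9: C(9,9)·!0 = 1·1 = 1
Total = 205.

205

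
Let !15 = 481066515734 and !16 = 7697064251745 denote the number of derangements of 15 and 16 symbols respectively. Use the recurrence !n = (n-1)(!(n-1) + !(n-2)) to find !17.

130850092279664

!17 = (17-1)·(!16 + !15) = 16·(7697064251745 + 481066515734) = 16·8178130767479 = 130850092279664.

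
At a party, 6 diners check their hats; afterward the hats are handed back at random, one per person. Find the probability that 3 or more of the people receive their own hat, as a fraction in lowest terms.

7/90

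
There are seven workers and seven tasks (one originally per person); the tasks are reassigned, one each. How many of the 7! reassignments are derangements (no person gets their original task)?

The subfactorial !7 = [7!/e] (nearest integer).
7! = 5040, and 5040/e ≈ 1854.11, so !7 = 1854.

1854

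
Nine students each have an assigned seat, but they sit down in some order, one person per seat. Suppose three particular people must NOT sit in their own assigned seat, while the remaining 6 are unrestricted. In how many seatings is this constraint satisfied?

256320

Let A_j be the event that the j-th constrained one is fixed. By inclusion-exclusion over the 3 events:
Σ_{j=0}^{3} (-1)^j C(3,j)(9-j)!
= C(3,0)·9! - C(3,1)·8! + C(3,2)·7! - C(3,3)·6!
= 362880 - 120960 + 15120 - 720
= 256320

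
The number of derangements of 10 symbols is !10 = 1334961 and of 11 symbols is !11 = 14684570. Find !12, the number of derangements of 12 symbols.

176214841

!12 = (12-1)·(!11 + !10) = 11·(14684570 + 1334961) = 11·16019531 = 176214841.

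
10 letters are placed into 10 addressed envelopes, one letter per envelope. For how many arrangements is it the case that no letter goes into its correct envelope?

!10 = 10! · Σ_{k=0}^{10} (-1)^k/k!
= 10! - 10!/1! + 10!/2! - 10!/3! + 10!/4! - 10!/5! + 10!/6! - 10!/7! + 10!/8! - 10!/9! + 10!/10!
= 3628800 - 3628800 + 1814400 - 604800 + 151200 - 30240 + 5040 - 720 + 90 - 10 + 1
= 1334961

1334961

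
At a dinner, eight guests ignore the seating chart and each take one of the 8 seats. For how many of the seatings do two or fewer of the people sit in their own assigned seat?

Sum C(8,i)·!(8-i) for i = 0..2:
  i=0: C(8,0)·!8 = 1·14833 = 14833
  i=1: C(8,1)·!7 = 8·1854 = 14832
  i=2: C(8,2)·!6 = 28·265 = 7420
Total = 37085.

37085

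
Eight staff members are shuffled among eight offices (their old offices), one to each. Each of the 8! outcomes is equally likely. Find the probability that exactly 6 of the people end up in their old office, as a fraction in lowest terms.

1/1440

Favorable outcomes: C(8,6)·!2 = 28·1 = 28.
Total outcomes: 8! = 40320.
Probability = 28/40320 = 1/1440.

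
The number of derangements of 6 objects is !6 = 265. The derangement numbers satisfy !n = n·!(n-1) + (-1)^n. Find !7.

!7 = 7·265 - 1 = 1854.

1854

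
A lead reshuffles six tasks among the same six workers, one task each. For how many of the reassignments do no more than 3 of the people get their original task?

704

Sum C(6,i)·!(6-i) for i = 0..3:
  i=0: C(6,0)·!6 = 1·265 = 265
  i=1: C(6,1)·!5 = 6·44 = 264
  i=2: C(6,2)·!4 = 15·9 = 135
  i=3: C(6,3)·!3 = 20·2 = 40
Total = 704.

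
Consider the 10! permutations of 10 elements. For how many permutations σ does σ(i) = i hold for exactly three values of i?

Pick the 3 fixed positions: C(10,3) = 120 ways.
The remaining 7 must be deranged: !7 = 1854.
Total: 120 × 1854 = 222480.

222480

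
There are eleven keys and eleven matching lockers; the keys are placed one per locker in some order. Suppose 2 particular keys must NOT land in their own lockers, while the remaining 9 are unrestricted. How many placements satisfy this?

33022080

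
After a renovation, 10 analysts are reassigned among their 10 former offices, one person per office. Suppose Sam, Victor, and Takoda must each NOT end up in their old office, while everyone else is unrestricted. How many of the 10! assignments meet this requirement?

2656080

Let A_j be the event that the j-th constrained one is fixed. By inclusion-exclusion over the 3 events:
Σ_{j=0}^{3} (-1)^j C(3,j)(10-j)!
= C(3,0)·10! - C(3,1)·9! + C(3,2)·8! - C(3,3)·7!
= 3628800 - 1088640 + 120960 - 5040
= 2656080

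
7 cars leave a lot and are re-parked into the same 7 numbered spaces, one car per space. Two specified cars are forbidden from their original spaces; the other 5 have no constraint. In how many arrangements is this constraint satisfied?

3720

Let A_j be the event that the j-th constrained one is fixed. By inclusion-exclusion over the 2 events:
Σ_{j=0}^{2} (-1)^j C(2,j)(7-j)!
= C(2,0)·7! - C(2,1)·6! + C(2,2)·5!
= 5040 - 1440 + 120
= 3720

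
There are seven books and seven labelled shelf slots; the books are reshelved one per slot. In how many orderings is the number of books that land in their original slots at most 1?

3709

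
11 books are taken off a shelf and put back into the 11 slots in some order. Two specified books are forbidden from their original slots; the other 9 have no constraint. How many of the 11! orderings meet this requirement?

Let A_j be the event that the j-th constrained one is fixed. By inclusion-exclusion over the 2 events:
Σ_{j=0}^{2} (-1)^j C(2,j)(11-j)!
= C(2,0)·11! - C(2,1)·10! + C(2,2)·9!
= 39916800 - 7257600 + 362880
= 33022080

33022080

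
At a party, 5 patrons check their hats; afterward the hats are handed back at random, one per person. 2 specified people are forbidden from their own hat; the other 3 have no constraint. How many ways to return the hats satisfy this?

78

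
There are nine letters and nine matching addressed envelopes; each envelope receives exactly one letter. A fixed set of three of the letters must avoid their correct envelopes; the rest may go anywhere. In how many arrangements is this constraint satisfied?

256320

Inclusion-exclusion on the 3 forbidden self-matches:
Σ_{j=0}^{3} (-1)^j C(3,j)(9-j)!
= C(3,0)·9! - C(3,1)·8! + C(3,2)·7! - C(3,3)·6!
= 362880 - 120960 + 15120 - 720
= 256320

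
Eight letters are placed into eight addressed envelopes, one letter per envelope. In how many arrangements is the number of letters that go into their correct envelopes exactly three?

Pick the 3 fixed positions: C(8,3) = 56 ways.
The remaining 5 must be deranged: !5 = 44.
Total: 56 × 44 = 2464.

2464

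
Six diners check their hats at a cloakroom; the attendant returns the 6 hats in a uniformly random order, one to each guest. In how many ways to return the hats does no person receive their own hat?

The subfactorial !6 = [6!/e] (nearest integer).
6! = 720, and 720/e ≈ 264.87, so !6 = 265.

265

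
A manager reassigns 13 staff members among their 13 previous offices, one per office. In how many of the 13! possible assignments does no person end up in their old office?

By inclusion-exclusion, !13 = Σ (-1)^k · 13!/k! for k=0..13
= 13! - 13!/1! + 13!/2! - 13!/3! + 13!/4! - 13!/5! + 13!/6! - 13!/7! + 13!/8! - 13!/9! + 13!/10! - 13!/11! + 13!/12! - 13!/13!
= 6227020800 - 6227020800 + 3113510400 - 1037836800 + 259459200 - 51891840 + 8648640 - 1235520 + 154440 - 17160 + 1716 - 156 + 13 - 1
= 2290792932

2290792932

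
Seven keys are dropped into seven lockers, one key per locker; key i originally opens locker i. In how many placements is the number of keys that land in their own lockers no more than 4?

5018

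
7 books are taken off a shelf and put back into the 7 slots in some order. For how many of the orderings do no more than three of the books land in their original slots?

4948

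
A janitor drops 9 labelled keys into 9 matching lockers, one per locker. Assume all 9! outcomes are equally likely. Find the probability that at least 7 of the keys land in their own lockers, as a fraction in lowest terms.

37/362880

Favorable outcomes: Σ_{i≥7} C(9,i)·!(9-i) = 36·1 + 9·0 + 1·1 = 37.
Total outcomes: 9! = 362880.
Probability = 37/362880 = 37/362880.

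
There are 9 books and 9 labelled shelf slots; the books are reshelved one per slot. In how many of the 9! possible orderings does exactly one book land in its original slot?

133497

Choose which one of the 9 is fixed: C(9,1) = 9.
The remaining 8 must be deranged: !8 = 14833.
Total: 9 × 14833 = 133497.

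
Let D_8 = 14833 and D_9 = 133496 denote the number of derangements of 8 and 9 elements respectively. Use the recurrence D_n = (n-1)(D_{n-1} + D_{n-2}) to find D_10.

1334961

D_10 = (10-1)·(D_9 + D_8) = 9·(133496 + 14833) = 9·148329 = 1334961.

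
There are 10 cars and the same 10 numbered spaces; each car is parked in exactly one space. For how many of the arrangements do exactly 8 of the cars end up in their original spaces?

Choose which 8 of the 10 are fixed: C(10,8) = 45.
The remaining 2 must be deranged: !2 = 1.
Total: 45 × 1 = 45.

45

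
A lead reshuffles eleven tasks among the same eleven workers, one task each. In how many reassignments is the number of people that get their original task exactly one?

Pick the single fixed position: C(11,1) = 11 ways.
The other 10 form a derangement: !10 = 1334961.
Total: 11 × 1334961 = 14684571.

14684571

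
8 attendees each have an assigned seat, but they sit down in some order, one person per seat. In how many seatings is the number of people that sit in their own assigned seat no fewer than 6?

# with exactly i fixed is C(8,i)·!(8-i); sum over i=6..8:
  i=6: C(8,6)·!2 = 28·1 = 28
  i=7: C(8,7)·!1 = 8·0 = 0
  i=8: C(8,8)·!0 = 1·1 = 1
Total = 29.

29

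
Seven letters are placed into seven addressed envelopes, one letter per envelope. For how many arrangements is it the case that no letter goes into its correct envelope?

1854

The number of derangements of 7 is !7 = Σ_{k=0}^{7} (-1)^k·7!/k!
= 7! - 7!/1! + 7!/2! - 7!/3! + 7!/4! - 7!/5! + 7!/6! - 7!/7!
= 5040 - 5040 + 2520 - 840 + 210 - 42 + 7 - 1
= 1854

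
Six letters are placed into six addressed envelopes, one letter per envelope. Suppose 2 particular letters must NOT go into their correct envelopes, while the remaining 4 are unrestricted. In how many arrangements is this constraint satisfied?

504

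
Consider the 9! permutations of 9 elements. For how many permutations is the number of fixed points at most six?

362843

Sum C(9,i)·!(9-i) for i = 0..6:
  i=0: C(9,0)·!9 = 1·133496 = 133496
  i=1: C(9,1)·!8 = 9·14833 = 133497
  i=2: C(9,2)·!7 = 36·1854 = 66744
  i=3: C(9,3)·!6 = 84·265 = 22260
  i=4: C(9,4)·!5 = 126·44 = 5544
  i=5: C(9,5)·!4 = 126·9 = 1134
  i=6: C(9,6)·!3 = 84·2 = 168
Total = 362843.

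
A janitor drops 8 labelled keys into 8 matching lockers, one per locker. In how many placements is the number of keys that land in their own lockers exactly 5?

112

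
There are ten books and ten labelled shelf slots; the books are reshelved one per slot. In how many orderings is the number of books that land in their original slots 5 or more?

# with exactly i fixed is C(10,i)·!(10-i); sum over i=5..10:
  i=5: C(10,5)·!5 = 252·44 = 11088
  i=6: C(10,6)·!4 = 210·9 = 1890
  i=7: C(10,7)·!3 = 120·2 = 240
  i=8: C(10,8)·!2 = 45·1 = 45
  i=9: C(10,9)·!1 = 10·0 = 0
  i=10: C(10,10)·!0 = 1·1 = 1
Total = 13264.

13264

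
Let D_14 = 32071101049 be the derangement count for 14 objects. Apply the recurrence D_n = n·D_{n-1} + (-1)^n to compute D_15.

481066515734

D_15 = 15·32071101049 - 1 = 481066515734.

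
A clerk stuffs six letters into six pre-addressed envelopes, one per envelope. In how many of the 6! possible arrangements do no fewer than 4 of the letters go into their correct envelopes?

# with exactly i fixed is C(6,i)·!(6-i); sum over i=4..6:
  i=4: C(6,4)·!2 = 15·1 = 15
  i=5: C(6,5)·!1 = 6·0 = 0
  i=6: C(6,6)·!0 = 1·1 = 1
Total = 16.

16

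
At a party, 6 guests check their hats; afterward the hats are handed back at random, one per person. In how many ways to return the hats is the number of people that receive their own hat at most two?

664

# with exactly i fixed is C(6,i)·!(6-i); sum over i=0..2:
  i=0: C(6,0)·!6 = 1·265 = 265
  i=1: C(6,1)·!5 = 6·44 = 264
  i=2: C(6,2)·!4 = 15·9 = 135
Total = 664.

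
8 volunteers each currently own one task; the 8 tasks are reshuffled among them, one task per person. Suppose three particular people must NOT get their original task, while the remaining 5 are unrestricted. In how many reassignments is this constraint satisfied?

Let A_j be the event that the j-th constrained one is fixed. By inclusion-exclusion over the 3 events:
Σ_{j=0}^{3} (-1)^j C(3,j)(8-j)!
= C(3,0)·8! - C(3,1)·7! + C(3,2)·6! - C(3,3)·5!
= 40320 - 15120 + 2160 - 120
= 27240

27240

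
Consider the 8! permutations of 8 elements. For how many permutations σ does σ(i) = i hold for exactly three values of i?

Pick the 3 fixed positions: C(8,3) = 56 ways.
The other 5 form a derangement: !5 = 44.
Total: 56 × 44 = 2464.

2464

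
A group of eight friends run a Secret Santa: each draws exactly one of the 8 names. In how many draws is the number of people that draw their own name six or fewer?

40319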